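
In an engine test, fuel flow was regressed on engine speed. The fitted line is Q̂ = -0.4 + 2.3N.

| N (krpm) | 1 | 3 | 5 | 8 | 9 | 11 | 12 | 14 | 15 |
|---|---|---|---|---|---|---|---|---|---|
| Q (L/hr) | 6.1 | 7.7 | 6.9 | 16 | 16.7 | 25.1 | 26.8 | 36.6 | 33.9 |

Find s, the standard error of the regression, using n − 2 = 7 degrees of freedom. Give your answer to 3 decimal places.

s = 3.316

N=1: Q̂ = -0.4 + 2.3·1 = 1.9; r = 6.1 − 1.9 = 4.2
N=3: Q̂ = -0.4 + 2.3·3 = 6.5; r = 7.7 − 6.5 = 1.2
N=5: Q̂ = -0.4 + 2.3·5 = 11.1; r = 6.9 − 11.1 = -4.2
N=8: Q̂ = -0.4 + 2.3·8 = 18; r = 16 − 18 = -2
N=9: Q̂ = -0.4 + 2.3·9 = 20.3; r = 16.7 − 20.3 = -3.6
N=11: Q̂ = -0.4 + 2.3·11 = 24.9; r = 25.1 − 24.9 = 0.2
N=12: Q̂ = -0.4 + 2.3·12 = 27.2; r = 26.8 − 27.2 = -0.4
N=14: Q̂ = -0.4 + 2.3·14 = 31.8; r = 36.6 − 31.8 = 4.8
N=15: Q̂ = -0.4 + 2.3·15 = 34.1; r = 33.9 − 34.1 = -0.2
SSE = 17.64 + 1.44 + 17.64 + 4 + 12.96 + 0.04 + 0.16 + 23.04 + 0.04 = 76.96
s = √(76.96/7) = √10.9943 ≈ 3.316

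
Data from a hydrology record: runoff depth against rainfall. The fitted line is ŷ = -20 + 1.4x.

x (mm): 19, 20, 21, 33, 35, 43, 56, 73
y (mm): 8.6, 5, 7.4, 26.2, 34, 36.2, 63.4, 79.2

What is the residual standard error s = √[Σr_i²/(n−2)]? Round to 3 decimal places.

x=19: ŷ = -20 + 1.4·19 = 6.6; r = 8.6 − 6.6 = 2
x=20: ŷ = -20 + 1.4·20 = 8; r = 5 − 8 = -3
x=21: ŷ = -20 + 1.4·21 = 9.4; r = 7.4 − 9.4 = -2
x=33: ŷ = -20 + 1.4·33 = 26.2; r = 26.2 − 26.2 = 0
x=35: ŷ = -20 + 1.4·35 = 29; r = 34 − 29 = 5
x=43: ŷ = -20 + 1.4·43 = 40.2; r = 36.2 − 40.2 = -4
x=56: ŷ = -20 + 1.4·56 = 58.4; r = 63.4 − 58.4 = 5
x=73: ŷ = -20 + 1.4·73 = 82.2; r = 79.2 − 82.2 = -3
SSE = 4 + 9 + 4 + 0 + 25 + 16 + 25 + 9 = 92
s = √(92/6) = √15.3333 ≈ 3.916

s = 3.916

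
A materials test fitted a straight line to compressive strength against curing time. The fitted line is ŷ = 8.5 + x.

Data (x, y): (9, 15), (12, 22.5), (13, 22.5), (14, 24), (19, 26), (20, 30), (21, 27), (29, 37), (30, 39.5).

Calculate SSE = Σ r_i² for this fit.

SSE = 25.5

x=9: ŷ = 8.5 + 9 = 17.5; r = 15 − 17.5 = -2.5
x=12: ŷ = 8.5 + 12 = 20.5; r = 22.5 − 20.5 = 2
x=13: ŷ = 8.5 + 13 = 21.5; r = 22.5 − 21.5 = 1
x=14: ŷ = 8.5 + 14 = 22.5; r = 24 − 22.5 = 1.5
x=19: ŷ = 8.5 + 19 = 27.5; r = 26 − 27.5 = -1.5
x=20: ŷ = 8.5 + 20 = 28.5; r = 30 − 28.5 = 1.5
x=21: ŷ = 8.5 + 21 = 29.5; r = 27 − 29.5 = -2.5
x=29: ŷ = 8.5 + 29 = 37.5; r = 37 − 37.5 = -0.5
x=30: ŷ = 8.5 + 30 = 38.5; r = 39.5 − 38.5 = 1
SSE = 6.25 + 4 + 1 + 2.25 + 2.25 + 2.25 + 6.25 + 0.25 + 1 = 25.5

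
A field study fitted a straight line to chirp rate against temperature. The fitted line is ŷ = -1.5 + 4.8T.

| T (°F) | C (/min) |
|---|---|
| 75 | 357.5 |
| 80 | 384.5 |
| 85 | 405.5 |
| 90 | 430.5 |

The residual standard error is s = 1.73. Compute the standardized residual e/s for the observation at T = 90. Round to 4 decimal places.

0.0000

ŷ = -1.5 + 4.8·90 = 430.5
e = 430.5 − 430.5 = 0
e/s = 0 / 1.73 = 0.0000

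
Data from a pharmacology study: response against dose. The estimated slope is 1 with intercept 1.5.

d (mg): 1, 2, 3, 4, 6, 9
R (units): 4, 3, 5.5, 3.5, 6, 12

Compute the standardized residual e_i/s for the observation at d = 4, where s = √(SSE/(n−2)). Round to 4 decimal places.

-1.1547

d=1: ŷ = 1.5 + 1 = 2.5; e = 4 − 2.5 = 1.5
d=2: ŷ = 1.5 + 2 = 3.5; e = 3 − 3.5 = -0.5
d=3: ŷ = 1.5 + 3 = 4.5; e = 5.5 − 4.5 = 1
d=4: ŷ = 1.5 + 4 = 5.5; e = 3.5 − 5.5 = -2
d=6: ŷ = 1.5 + 6 = 7.5; e = 6 − 7.5 = -1.5
d=9: ŷ = 1.5 + 9 = 10.5; e = 12 − 10.5 = 1.5
SSE = 2.25 + 0.25 + 1 + 4 + 2.25 + 2.25 = 12
s = √(12/4) = 1.73205
e/s = -2 / 1.73205 = -1.1547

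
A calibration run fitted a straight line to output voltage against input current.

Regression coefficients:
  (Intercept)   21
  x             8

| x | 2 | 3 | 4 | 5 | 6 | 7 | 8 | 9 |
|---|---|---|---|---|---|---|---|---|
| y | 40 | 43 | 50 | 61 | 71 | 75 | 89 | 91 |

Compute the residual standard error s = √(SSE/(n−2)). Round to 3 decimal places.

s = 2.887

x=2: ŷ = 21 + 8·2 = 37; r = 40 − 37 = 3
x=3: ŷ = 21 + 8·3 = 45; r = 43 − 45 = -2
x=4: ŷ = 21 + 8·4 = 53; r = 50 − 53 = -3
x=5: ŷ = 21 + 8·5 = 61; r = 61 − 61 = 0
x=6: ŷ = 21 + 8·6 = 69; r = 71 − 69 = 2
x=7: ŷ = 21 + 8·7 = 77; r = 75 − 77 = -2
x=8: ŷ = 21 + 8·8 = 85; r = 89 − 85 = 4
x=9: ŷ = 21 + 8·9 = 93; r = 91 − 93 = -2
SSE = 9 + 4 + 9 + 0 + 4 + 4 + 16 + 4 = 50
s = √(50/6) = √8.33333 ≈ 2.887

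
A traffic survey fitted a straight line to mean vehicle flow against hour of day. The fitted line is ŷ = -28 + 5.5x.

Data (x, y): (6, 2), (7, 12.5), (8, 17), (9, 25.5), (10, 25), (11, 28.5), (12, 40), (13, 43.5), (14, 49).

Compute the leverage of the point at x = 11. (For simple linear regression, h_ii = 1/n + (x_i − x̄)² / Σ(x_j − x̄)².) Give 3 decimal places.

x̄ = (6 + 7 + 8 + 9 + 10 + 11 + 12 + 13 + 14)/9 = 10
Σ(x − x̄)² = 16 + 9 + 4 + 1 + 0 + 1 + 4 + 9 + 16 = 60
h = 1/9 + (1)²/60 = 0.111111 + 0.0166667 = 0.128

h = 0.128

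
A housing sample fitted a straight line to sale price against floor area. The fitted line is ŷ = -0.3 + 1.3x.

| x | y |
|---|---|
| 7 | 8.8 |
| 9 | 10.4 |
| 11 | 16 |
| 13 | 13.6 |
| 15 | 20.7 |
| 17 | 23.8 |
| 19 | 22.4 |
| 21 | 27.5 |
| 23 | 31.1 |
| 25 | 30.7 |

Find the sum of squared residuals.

SSE = 29

x=7: ŷ = -0.3 + 1.3·7 = 8.8; e = 8.8 − 8.8 = 0
x=9: ŷ = -0.3 + 1.3·9 = 11.4; e = 10.4 − 11.4 = -1
x=11: ŷ = -0.3 + 1.3·11 = 14; e = 16 − 14 = 2
x=13: ŷ = -0.3 + 1.3·13 = 16.6; e = 13.6 − 16.6 = -3
x=15: ŷ = -0.3 + 1.3·15 = 19.2; e = 20.7 − 19.2 = 1.5
x=17: ŷ = -0.3 + 1.3·17 = 21.8; e = 23.8 − 21.8 = 2
x=19: ŷ = -0.3 + 1.3·19 = 24.4; e = 22.4 − 24.4 = -2
x=21: ŷ = -0.3 + 1.3·21 = 27; e = 27.5 − 27 = 0.5
x=23: ŷ = -0.3 + 1.3·23 = 29.6; e = 31.1 − 29.6 = 1.5
x=25: ŷ = -0.3 + 1.3·25 = 32.2; e = 30.7 − 32.2 = -1.5
SSE = 0 + 1 + 4 + 9 + 2.25 + 4 + 4 + 0.25 + 2.25 + 2.25 = 29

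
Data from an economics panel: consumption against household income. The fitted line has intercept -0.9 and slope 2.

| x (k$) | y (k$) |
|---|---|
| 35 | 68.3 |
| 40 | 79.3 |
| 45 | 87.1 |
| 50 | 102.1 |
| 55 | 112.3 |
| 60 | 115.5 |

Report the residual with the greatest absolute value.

e = -3.6

x=35: ŷ = -0.9 + 2·35 = 69.1; e = 68.3 − 69.1 = -0.8
x=40: ŷ = -0.9 + 2·40 = 79.1; e = 79.3 − 79.1 = 0.2
x=45: ŷ = -0.9 + 2·45 = 89.1; e = 87.1 − 89.1 = -2
x=50: ŷ = -0.9 + 2·50 = 99.1; e = 102.1 − 99.1 = 3
x=55: ŷ = -0.9 + 2·55 = 109.1; e = 112.3 − 109.1 = 3.2
x=60: ŷ = -0.9 + 2·60 = 119.1; e = 115.5 − 119.1 = -3.6
Largest |e| is 3.6 at x = 60, residual -3.6.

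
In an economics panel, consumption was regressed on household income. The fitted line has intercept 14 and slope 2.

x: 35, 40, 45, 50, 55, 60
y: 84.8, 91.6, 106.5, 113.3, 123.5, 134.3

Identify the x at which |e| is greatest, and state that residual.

x=35: ŷ = 14 + 2·35 = 84; e = 84.8 − 84 = 0.8
x=40: ŷ = 14 + 2·40 = 94; e = 91.6 − 94 = -2.4
x=45: ŷ = 14 + 2·45 = 104; e = 106.5 − 104 = 2.5
x=50: ŷ = 14 + 2·50 = 114; e = 113.3 − 114 = -0.7
x=55: ŷ = 14 + 2·55 = 124; e = 123.5 − 124 = -0.5
x=60: ŷ = 14 + 2·60 = 134; e = 134.3 − 134 = 0.3
Largest |e| is 2.5 at x = 45, residual 2.5.

x = 45, e = 2.5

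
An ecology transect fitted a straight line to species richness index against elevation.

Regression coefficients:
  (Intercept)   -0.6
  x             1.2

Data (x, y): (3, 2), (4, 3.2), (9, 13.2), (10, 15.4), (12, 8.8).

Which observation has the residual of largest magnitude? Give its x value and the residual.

x = 12, e = -5

x=3: ŷ = -0.6 + 1.2·3 = 3; e = 2 − 3 = -1
x=4: ŷ = -0.6 + 1.2·4 = 4.2; e = 3.2 − 4.2 = -1
x=9: ŷ = -0.6 + 1.2·9 = 10.2; e = 13.2 − 10.2 = 3
x=10: ŷ = -0.6 + 1.2·10 = 11.4; e = 15.4 − 11.4 = 4
x=12: ŷ = -0.6 + 1.2·12 = 13.8; e = 8.8 − 13.8 = -5
Largest |e| is 5 at x = 12, residual -5.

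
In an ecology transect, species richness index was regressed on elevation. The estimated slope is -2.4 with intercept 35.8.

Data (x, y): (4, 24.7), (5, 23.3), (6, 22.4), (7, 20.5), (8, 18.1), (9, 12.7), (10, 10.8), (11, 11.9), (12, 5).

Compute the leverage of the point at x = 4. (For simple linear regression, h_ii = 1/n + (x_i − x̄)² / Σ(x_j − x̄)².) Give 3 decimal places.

h = 0.378

x̄ = (4 + 5 + 6 + 7 + 8 + 9 + 10 + 11 + 12)/9 = 8
Σ(x − x̄)² = 16 + 9 + 4 + 1 + 0 + 1 + 4 + 9 + 16 = 60
h = 1/9 + (-4)²/60 = 0.111111 + 0.266667 = 0.378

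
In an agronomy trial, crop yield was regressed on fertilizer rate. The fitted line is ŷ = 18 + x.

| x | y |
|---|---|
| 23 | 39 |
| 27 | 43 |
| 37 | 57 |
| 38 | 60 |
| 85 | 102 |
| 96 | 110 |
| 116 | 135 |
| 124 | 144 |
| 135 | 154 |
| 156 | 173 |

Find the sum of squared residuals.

x=23: ŷ = 18 + 23 = 41; e = 39 − 41 = -2
x=27: ŷ = 18 + 27 = 45; e = 43 − 45 = -2
x=37: ŷ = 18 + 37 = 55; e = 57 − 55 = 2
x=38: ŷ = 18 + 38 = 56; e = 60 − 56 = 4
x=85: ŷ = 18 + 85 = 103; e = 102 − 103 = -1
x=96: ŷ = 18 + 96 = 114; e = 110 − 114 = -4
x=116: ŷ = 18 + 116 = 134; e = 135 − 134 = 1
x=124: ŷ = 18 + 124 = 142; e = 144 − 142 = 2
x=135: ŷ = 18 + 135 = 153; e = 154 − 153 = 1
x=156: ŷ = 18 + 156 = 174; e = 173 − 174 = -1
SSE = 4 + 4 + 4 + 16 + 1 + 16 + 1 + 4 + 1 + 1 = 52

SSE = 52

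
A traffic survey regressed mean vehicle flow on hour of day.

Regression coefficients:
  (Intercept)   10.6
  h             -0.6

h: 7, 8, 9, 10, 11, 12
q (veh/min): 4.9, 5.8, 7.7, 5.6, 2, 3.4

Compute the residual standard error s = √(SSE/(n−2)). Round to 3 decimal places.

h=7: q̂ = 10.6 − 0.6·7 = 6.4; r = 4.9 − 6.4 = -1.5
h=8: q̂ = 10.6 − 0.6·8 = 5.8; r = 5.8 − 5.8 = 0
h=9: q̂ = 10.6 − 0.6·9 = 5.2; r = 7.7 − 5.2 = 2.5
h=10: q̂ = 10.6 − 0.6·10 = 4.6; r = 5.6 − 4.6 = 1
h=11: q̂ = 10.6 − 0.6·11 = 4; r = 2 − 4 = -2
h=12: q̂ = 10.6 − 0.6·12 = 3.4; r = 3.4 − 3.4 = 0
SSE = 2.25 + 0 + 6.25 + 1 + 4 + 0 = 13.5
s = √(13.5/4) = √3.375 ≈ 1.837

s = 1.837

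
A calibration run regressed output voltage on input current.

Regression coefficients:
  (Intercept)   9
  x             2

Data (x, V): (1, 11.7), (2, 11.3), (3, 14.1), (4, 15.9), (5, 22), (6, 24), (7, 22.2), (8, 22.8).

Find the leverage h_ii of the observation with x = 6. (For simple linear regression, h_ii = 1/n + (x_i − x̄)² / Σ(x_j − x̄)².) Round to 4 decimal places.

x̄ = (1 + 2 + 3 + 4 + 5 + 6 + 7 + 8)/8 = 4.5
Σ(x − x̄)² = 12.25 + 6.25 + 2.25 + 0.25 + 0.25 + 2.25 + 6.25 + 12.25 = 42
h = 1/8 + (1.5)²/42 = 0.125 + 0.0535714 = 0.1786

h = 0.1786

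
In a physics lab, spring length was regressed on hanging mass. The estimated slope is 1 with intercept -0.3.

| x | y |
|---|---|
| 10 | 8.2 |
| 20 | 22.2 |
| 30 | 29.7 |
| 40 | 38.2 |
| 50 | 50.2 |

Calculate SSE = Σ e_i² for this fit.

x=10: ŷ = -0.3 + 10 = 9.7; e = 8.2 − 9.7 = -1.5
x=20: ŷ = -0.3 + 20 = 19.7; e = 22.2 − 19.7 = 2.5
x=30: ŷ = -0.3 + 30 = 29.7; e = 29.7 − 29.7 = 0
x=40: ŷ = -0.3 + 40 = 39.7; e = 38.2 − 39.7 = -1.5
x=50: ŷ = -0.3 + 50 = 49.7; e = 50.2 − 49.7 = 0.5
SSE = 2.25 + 6.25 + 0 + 2.25 + 0.25 = 11

SSE = 11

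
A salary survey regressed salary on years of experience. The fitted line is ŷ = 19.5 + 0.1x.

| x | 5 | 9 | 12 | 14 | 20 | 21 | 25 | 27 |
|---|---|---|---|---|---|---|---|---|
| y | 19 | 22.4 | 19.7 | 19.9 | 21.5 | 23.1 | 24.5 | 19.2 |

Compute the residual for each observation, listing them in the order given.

x=5: ŷ = 19.5 + 0.1·5 = 20; r = 19 − 20 = -1
x=9: ŷ = 19.5 + 0.1·9 = 20.4; r = 22.4 − 20.4 = 2
x=12: ŷ = 19.5 + 0.1·12 = 20.7; r = 19.7 − 20.7 = -1
x=14: ŷ = 19.5 + 0.1·14 = 20.9; r = 19.9 − 20.9 = -1
x=20: ŷ = 19.5 + 0.1·20 = 21.5; r = 21.5 − 21.5 = 0
x=21: ŷ = 19.5 + 0.1·21 = 21.6; r = 23.1 − 21.6 = 1.5
x=25: ŷ = 19.5 + 0.1·25 = 22; r = 24.5 − 22 = 2.5
x=27: ŷ = 19.5 + 0.1·27 = 22.2; r = 19.2 − 22.2 = -3

-1, 2, -1, -1, 0, 1.5, 2.5, -3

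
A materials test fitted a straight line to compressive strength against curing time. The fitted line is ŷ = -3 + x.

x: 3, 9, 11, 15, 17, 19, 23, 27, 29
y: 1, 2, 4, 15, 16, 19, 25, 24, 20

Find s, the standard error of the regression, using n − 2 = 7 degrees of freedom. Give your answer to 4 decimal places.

x=3: ŷ = -3 + 3 = 0; e = 1 − 0 = 1
x=9: ŷ = -3 + 9 = 6; e = 2 − 6 = -4
x=11: ŷ = -3 + 11 = 8; e = 4 − 8 = -4
x=15: ŷ = -3 + 15 = 12; e = 15 − 12 = 3
x=17: ŷ = -3 + 17 = 14; e = 16 − 14 = 2
x=19: ŷ = -3 + 19 = 16; e = 19 − 16 = 3
x=23: ŷ = -3 + 23 = 20; e = 25 − 20 = 5
x=27: ŷ = -3 + 27 = 24; e = 24 − 24 = 0
x=29: ŷ = -3 + 29 = 26; e = 20 − 26 = -6
SSE = 1 + 16 + 16 + 9 + 4 + 9 + 25 + 0 + 36 = 116
s = √(116/7) = √16.5714 ≈ 4.0708

s = 4.0708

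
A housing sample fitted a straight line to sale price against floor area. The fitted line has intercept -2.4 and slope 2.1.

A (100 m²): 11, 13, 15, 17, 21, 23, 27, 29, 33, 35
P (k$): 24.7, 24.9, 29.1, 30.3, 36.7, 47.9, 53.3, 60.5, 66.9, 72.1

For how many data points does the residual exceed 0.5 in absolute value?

7

A=11: P̂ = -2.4 + 2.1·11 = 20.7; r = 24.7 − 20.7 = 4
A=13: P̂ = -2.4 + 2.1·13 = 24.9; r = 24.9 − 24.9 = 0
A=15: P̂ = -2.4 + 2.1·15 = 29.1; r = 29.1 − 29.1 = 0
A=17: P̂ = -2.4 + 2.1·17 = 33.3; r = 30.3 − 33.3 = -3
A=21: P̂ = -2.4 + 2.1·21 = 41.7; r = 36.7 − 41.7 = -5
A=23: P̂ = -2.4 + 2.1·23 = 45.9; r = 47.9 − 45.9 = 2
A=27: P̂ = -2.4 + 2.1·27 = 54.3; r = 53.3 − 54.3 = -1
A=29: P̂ = -2.4 + 2.1·29 = 58.5; r = 60.5 − 58.5 = 2
A=33: P̂ = -2.4 + 2.1·33 = 66.9; r = 66.9 − 66.9 = 0
A=35: P̂ = -2.4 + 2.1·35 = 71.1; r = 72.1 − 71.1 = 1
|r| > 0.5: A=11 (|r|=4), A=17 (|r|=3), A=21 (|r|=5), A=23 (|r|=2), A=27 (|r|=1), A=29 (|r|=2), A=35 (|r|=1) → 7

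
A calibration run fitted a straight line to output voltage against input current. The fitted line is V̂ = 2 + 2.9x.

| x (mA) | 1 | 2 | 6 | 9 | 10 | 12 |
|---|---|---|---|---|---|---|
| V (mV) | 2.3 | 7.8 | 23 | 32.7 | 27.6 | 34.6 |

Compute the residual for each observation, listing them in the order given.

-2.6, 0, 3.6, 4.6, -3.4, -2.2

x=1: V̂ = 2 + 2.9·1 = 4.9; r = 2.3 − 4.9 = -2.6
x=2: V̂ = 2 + 2.9·2 = 7.8; r = 7.8 − 7.8 = 0
x=6: V̂ = 2 + 2.9·6 = 19.4; r = 23 − 19.4 = 3.6
x=9: V̂ = 2 + 2.9·9 = 28.1; r = 32.7 − 28.1 = 4.6
x=10: V̂ = 2 + 2.9·10 = 31; r = 27.6 − 31 = -3.4
x=12: V̂ = 2 + 2.9·12 = 36.8; r = 34.6 − 36.8 = -2.2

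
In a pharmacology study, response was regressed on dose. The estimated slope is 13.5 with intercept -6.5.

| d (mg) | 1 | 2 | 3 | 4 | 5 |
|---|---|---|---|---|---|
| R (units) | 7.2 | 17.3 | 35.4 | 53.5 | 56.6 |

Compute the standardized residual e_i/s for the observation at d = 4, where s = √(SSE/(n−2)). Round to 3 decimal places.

d=1: R̂ = -6.5 + 13.5·1 = 7; e = 7.2 − 7 = 0.2
d=2: R̂ = -6.5 + 13.5·2 = 20.5; e = 17.3 − 20.5 = -3.2
d=3: R̂ = -6.5 + 13.5·3 = 34; e = 35.4 − 34 = 1.4
d=4: R̂ = -6.5 + 13.5·4 = 47.5; e = 53.5 − 47.5 = 6
d=5: R̂ = -6.5 + 13.5·5 = 61; e = 56.6 − 61 = -4.4
SSE = 0.04 + 10.24 + 1.96 + 36 + 19.36 = 67.6
s = √(67.6/3) = 4.74693
e/s = 6 / 4.74693 = 1.264

1.264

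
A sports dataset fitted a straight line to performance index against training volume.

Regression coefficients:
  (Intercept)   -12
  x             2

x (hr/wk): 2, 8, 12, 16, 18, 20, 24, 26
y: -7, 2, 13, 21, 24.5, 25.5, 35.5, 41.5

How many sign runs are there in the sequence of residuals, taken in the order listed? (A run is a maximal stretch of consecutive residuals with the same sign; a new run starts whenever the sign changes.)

5 runs

x=2: ŷ = -12 + 2·2 = -8; e = -7 − (-8) = 1
x=8: ŷ = -12 + 2·8 = 4; e = 2 − 4 = -2
x=12: ŷ = -12 + 2·12 = 12; e = 13 − 12 = 1
x=16: ŷ = -12 + 2·16 = 20; e = 21 − 20 = 1
x=18: ŷ = -12 + 2·18 = 24; e = 24.5 − 24 = 0.5
x=20: ŷ = -12 + 2·20 = 28; e = 25.5 − 28 = -2.5
x=24: ŷ = -12 + 2·24 = 36; e = 35.5 − 36 = -0.5
x=26: ŷ = -12 + 2·26 = 40; e = 41.5 − 40 = 1.5
Signs: + − + + + − − +
Runs: +×1, −×1, +×3, −×2, +×1 → 5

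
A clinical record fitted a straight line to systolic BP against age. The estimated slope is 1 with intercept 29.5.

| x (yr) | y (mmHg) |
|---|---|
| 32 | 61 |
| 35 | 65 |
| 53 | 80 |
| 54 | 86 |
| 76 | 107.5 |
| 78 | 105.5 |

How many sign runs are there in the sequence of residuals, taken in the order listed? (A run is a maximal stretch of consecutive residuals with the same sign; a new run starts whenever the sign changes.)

x=32: ŷ = 29.5 + 32 = 61.5; r = 61 − 61.5 = -0.5
x=35: ŷ = 29.5 + 35 = 64.5; r = 65 − 64.5 = 0.5
x=53: ŷ = 29.5 + 53 = 82.5; r = 80 − 82.5 = -2.5
x=54: ŷ = 29.5 + 54 = 83.5; r = 86 − 83.5 = 2.5
x=76: ŷ = 29.5 + 76 = 105.5; r = 107.5 − 105.5 = 2
x=78: ŷ = 29.5 + 78 = 107.5; r = 105.5 − 107.5 = -2
Signs: − + − + + −
Runs: −×1, +×1, −×1, +×2, −×1 → 5

5 runs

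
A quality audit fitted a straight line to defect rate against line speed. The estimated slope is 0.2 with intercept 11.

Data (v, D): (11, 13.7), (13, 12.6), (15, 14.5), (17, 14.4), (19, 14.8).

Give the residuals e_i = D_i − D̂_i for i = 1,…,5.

v=11: D̂ = 11 + 0.2·11 = 13.2; e = 13.7 − 13.2 = 0.5
v=13: D̂ = 11 + 0.2·13 = 13.6; e = 12.6 − 13.6 = -1
v=15: D̂ = 11 + 0.2·15 = 14; e = 14.5 − 14 = 0.5
v=17: D̂ = 11 + 0.2·17 = 14.4; e = 14.4 − 14.4 = 0
v=19: D̂ = 11 + 0.2·19 = 14.8; e = 14.8 − 14.8 = 0

0.5, -1, 0.5, 0, 0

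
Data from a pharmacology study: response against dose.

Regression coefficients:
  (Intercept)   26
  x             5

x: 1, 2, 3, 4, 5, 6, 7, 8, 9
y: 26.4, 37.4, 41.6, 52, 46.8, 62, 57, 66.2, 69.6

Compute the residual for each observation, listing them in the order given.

-4.6, 1.4, 0.6, 6, -4.2, 6, -4, 0.2, -1.4

x=1: ŷ = 26 + 5·1 = 31; e = 26.4 − 31 = -4.6
x=2: ŷ = 26 + 5·2 = 36; e = 37.4 − 36 = 1.4
x=3: ŷ = 26 + 5·3 = 41; e = 41.6 − 41 = 0.6
x=4: ŷ = 26 + 5·4 = 46; e = 52 − 46 = 6
x=5: ŷ = 26 + 5·5 = 51; e = 46.8 − 51 = -4.2
x=6: ŷ = 26 + 5·6 = 56; e = 62 − 56 = 6
x=7: ŷ = 26 + 5·7 = 61; e = 57 − 61 = -4
x=8: ŷ = 26 + 5·8 = 66; e = 66.2 − 66 = 0.2
x=9: ŷ = 26 + 5·9 = 71; e = 69.6 − 71 = -1.4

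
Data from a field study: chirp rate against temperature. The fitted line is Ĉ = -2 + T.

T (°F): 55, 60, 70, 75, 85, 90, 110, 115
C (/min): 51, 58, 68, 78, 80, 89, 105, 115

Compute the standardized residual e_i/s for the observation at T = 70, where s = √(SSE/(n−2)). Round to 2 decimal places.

T=55: Ĉ = -2 + 55 = 53; e = 51 − 53 = -2
T=60: Ĉ = -2 + 60 = 58; e = 58 − 58 = 0
T=70: Ĉ = -2 + 70 = 68; e = 68 − 68 = 0
T=75: Ĉ = -2 + 75 = 73; e = 78 − 73 = 5
T=85: Ĉ = -2 + 85 = 83; e = 80 − 83 = -3
T=90: Ĉ = -2 + 90 = 88; e = 89 − 88 = 1
T=110: Ĉ = -2 + 110 = 108; e = 105 − 108 = -3
T=115: Ĉ = -2 + 115 = 113; e = 115 − 113 = 2
SSE = 4 + 0 + 0 + 25 + 9 + 1 + 9 + 4 = 52
s = √(52/6) = 2.94392
e/s = 0 / 2.94392 = 0.00

0.00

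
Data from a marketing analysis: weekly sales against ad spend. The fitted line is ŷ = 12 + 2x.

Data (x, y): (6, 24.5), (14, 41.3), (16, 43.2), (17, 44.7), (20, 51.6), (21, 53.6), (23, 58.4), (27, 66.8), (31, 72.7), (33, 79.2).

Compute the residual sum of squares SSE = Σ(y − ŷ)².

x=6: ŷ = 12 + 2·6 = 24; e = 24.5 − 24 = 0.5
x=14: ŷ = 12 + 2·14 = 40; e = 41.3 − 40 = 1.3
x=16: ŷ = 12 + 2·16 = 44; e = 43.2 − 44 = -0.8
x=17: ŷ = 12 + 2·17 = 46; e = 44.7 − 46 = -1.3
x=20: ŷ = 12 + 2·20 = 52; e = 51.6 − 52 = -0.4
x=21: ŷ = 12 + 2·21 = 54; e = 53.6 − 54 = -0.4
x=23: ŷ = 12 + 2·23 = 58; e = 58.4 − 58 = 0.4
x=27: ŷ = 12 + 2·27 = 66; e = 66.8 − 66 = 0.8
x=31: ŷ = 12 + 2·31 = 74; e = 72.7 − 74 = -1.3
x=33: ŷ = 12 + 2·33 = 78; e = 79.2 − 78 = 1.2
SSE = 0.25 + 1.69 + 0.64 + 1.69 + 0.16 + 0.16 + 0.16 + 0.64 + 1.69 + 1.44 = 8.52

SSE = 8.52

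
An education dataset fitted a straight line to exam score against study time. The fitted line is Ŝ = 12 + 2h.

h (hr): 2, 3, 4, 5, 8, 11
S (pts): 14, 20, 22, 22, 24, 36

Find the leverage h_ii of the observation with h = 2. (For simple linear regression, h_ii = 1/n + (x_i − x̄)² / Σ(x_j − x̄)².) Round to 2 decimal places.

h̄ = (2 + 3 + 4 + 5 + 8 + 11)/6 = 5.5
Σ(h − h̄)² = 12.25 + 6.25 + 2.25 + 0.25 + 6.25 + 30.25 = 57.5
h = 1/6 + (-3.5)²/57.5 = 0.166667 + 0.213043 = 0.38

h = 0.38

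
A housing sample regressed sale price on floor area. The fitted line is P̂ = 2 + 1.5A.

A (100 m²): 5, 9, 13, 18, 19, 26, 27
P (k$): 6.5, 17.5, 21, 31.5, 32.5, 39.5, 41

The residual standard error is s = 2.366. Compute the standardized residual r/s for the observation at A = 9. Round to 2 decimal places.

P̂ = 2 + 1.5·9 = 15.5
r = 17.5 − 15.5 = 2
r/s = 2 / 2.366 = 0.85

0.85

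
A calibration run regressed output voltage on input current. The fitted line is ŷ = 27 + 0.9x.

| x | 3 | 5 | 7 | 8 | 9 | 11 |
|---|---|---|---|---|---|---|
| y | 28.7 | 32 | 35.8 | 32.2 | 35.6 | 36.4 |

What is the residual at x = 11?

ŷ = 27 + 0.9·11 = 36.9
r = 36.4 − 36.9 = -0.5

r = -0.5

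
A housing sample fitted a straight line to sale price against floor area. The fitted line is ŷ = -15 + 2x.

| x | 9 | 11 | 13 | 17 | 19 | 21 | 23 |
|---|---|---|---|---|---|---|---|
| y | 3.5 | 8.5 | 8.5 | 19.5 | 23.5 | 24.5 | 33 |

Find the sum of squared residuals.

SSE = 19.5

x=9: ŷ = -15 + 2·9 = 3; e = 3.5 − 3 = 0.5
x=11: ŷ = -15 + 2·11 = 7; e = 8.5 − 7 = 1.5
x=13: ŷ = -15 + 2·13 = 11; e = 8.5 − 11 = -2.5
x=17: ŷ = -15 + 2·17 = 19; e = 19.5 − 19 = 0.5
x=19: ŷ = -15 + 2·19 = 23; e = 23.5 − 23 = 0.5
x=21: ŷ = -15 + 2·21 = 27; e = 24.5 − 27 = -2.5
x=23: ŷ = -15 + 2·23 = 31; e = 33 − 31 = 2
SSE = 0.25 + 2.25 + 6.25 + 0.25 + 0.25 + 6.25 + 4 = 19.5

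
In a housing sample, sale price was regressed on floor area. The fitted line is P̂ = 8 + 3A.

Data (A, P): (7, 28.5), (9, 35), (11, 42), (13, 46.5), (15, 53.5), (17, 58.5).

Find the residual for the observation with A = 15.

e = 0.5

P̂ = 8 + 3·15 = 53
e = 53.5 − 53 = 0.5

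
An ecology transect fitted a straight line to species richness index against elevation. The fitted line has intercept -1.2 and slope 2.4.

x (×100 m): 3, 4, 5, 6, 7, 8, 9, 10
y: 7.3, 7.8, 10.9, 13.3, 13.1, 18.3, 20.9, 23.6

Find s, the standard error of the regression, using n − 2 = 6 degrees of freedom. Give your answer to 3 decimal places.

x=3: ŷ = -1.2 + 2.4·3 = 6; r = 7.3 − 6 = 1.3
x=4: ŷ = -1.2 + 2.4·4 = 8.4; r = 7.8 − 8.4 = -0.6
x=5: ŷ = -1.2 + 2.4·5 = 10.8; r = 10.9 − 10.8 = 0.1
x=6: ŷ = -1.2 + 2.4·6 = 13.2; r = 13.3 − 13.2 = 0.1
x=7: ŷ = -1.2 + 2.4·7 = 15.6; r = 13.1 − 15.6 = -2.5
x=8: ŷ = -1.2 + 2.4·8 = 18; r = 18.3 − 18 = 0.3
x=9: ŷ = -1.2 + 2.4·9 = 20.4; r = 20.9 − 20.4 = 0.5
x=10: ŷ = -1.2 + 2.4·10 = 22.8; r = 23.6 − 22.8 = 0.8
SSE = 1.69 + 0.36 + 0.01 + 0.01 + 6.25 + 0.09 + 0.25 + 0.64 = 9.3
s = √(9.3/6) = √1.55 ≈ 1.245

s = 1.245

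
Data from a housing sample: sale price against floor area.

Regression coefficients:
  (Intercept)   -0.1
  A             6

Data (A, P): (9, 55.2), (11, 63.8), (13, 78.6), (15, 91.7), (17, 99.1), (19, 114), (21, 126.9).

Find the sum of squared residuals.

A=9: ŷ = -0.1 + 6·9 = 53.9; e = 55.2 − 53.9 = 1.3
A=11: ŷ = -0.1 + 6·11 = 65.9; e = 63.8 − 65.9 = -2.1
A=13: ŷ = -0.1 + 6·13 = 77.9; e = 78.6 − 77.9 = 0.7
A=15: ŷ = -0.1 + 6·15 = 89.9; e = 91.7 − 89.9 = 1.8
A=17: ŷ = -0.1 + 6·17 = 101.9; e = 99.1 − 101.9 = -2.8
A=19: ŷ = -0.1 + 6·19 = 113.9; e = 114 − 113.9 = 0.1
A=21: ŷ = -0.1 + 6·21 = 125.9; e = 126.9 − 125.9 = 1
SSE = 1.69 + 4.41 + 0.49 + 3.24 + 7.84 + 0.01 + 1 = 18.68

SSE = 18.68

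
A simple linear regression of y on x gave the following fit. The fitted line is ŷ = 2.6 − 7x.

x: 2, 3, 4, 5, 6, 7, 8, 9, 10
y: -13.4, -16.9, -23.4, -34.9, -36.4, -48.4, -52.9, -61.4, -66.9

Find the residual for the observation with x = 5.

ŷ = 2.6 − 7·5 = -32.4
r = -34.9 − (-32.4) = -2.5

r = -2.5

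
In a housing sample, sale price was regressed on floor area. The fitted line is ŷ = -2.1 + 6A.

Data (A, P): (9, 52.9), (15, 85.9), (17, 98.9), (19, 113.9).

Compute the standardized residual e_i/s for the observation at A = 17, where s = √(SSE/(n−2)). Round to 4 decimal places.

A=9: ŷ = -2.1 + 6·9 = 51.9; e = 52.9 − 51.9 = 1
A=15: ŷ = -2.1 + 6·15 = 87.9; e = 85.9 − 87.9 = -2
A=17: ŷ = -2.1 + 6·17 = 99.9; e = 98.9 − 99.9 = -1
A=19: ŷ = -2.1 + 6·19 = 111.9; e = 113.9 − 111.9 = 2
SSE = 1 + 4 + 1 + 4 = 10
s = √(10/2) = 2.23607
e/s = -1 / 2.23607 = -0.4472

-0.4472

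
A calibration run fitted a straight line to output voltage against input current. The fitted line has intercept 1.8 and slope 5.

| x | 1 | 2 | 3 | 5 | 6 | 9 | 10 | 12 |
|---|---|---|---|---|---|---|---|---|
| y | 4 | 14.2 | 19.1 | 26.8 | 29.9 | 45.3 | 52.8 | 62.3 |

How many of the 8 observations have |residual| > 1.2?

5

x=1: ŷ = 1.8 + 5·1 = 6.8; r = 4 − 6.8 = -2.8
x=2: ŷ = 1.8 + 5·2 = 11.8; r = 14.2 − 11.8 = 2.4
x=3: ŷ = 1.8 + 5·3 = 16.8; r = 19.1 − 16.8 = 2.3
x=5: ŷ = 1.8 + 5·5 = 26.8; r = 26.8 − 26.8 = 0
x=6: ŷ = 1.8 + 5·6 = 31.8; r = 29.9 − 31.8 = -1.9
x=9: ŷ = 1.8 + 5·9 = 46.8; r = 45.3 − 46.8 = -1.5
x=10: ŷ = 1.8 + 5·10 = 51.8; r = 52.8 − 51.8 = 1
x=12: ŷ = 1.8 + 5·12 = 61.8; r = 62.3 − 61.8 = 0.5
|r| > 1.2: x=1 (|r|=2.8), x=2 (|r|=2.4), x=3 (|r|=2.3), x=6 (|r|=1.9), x=9 (|r|=1.5) → 5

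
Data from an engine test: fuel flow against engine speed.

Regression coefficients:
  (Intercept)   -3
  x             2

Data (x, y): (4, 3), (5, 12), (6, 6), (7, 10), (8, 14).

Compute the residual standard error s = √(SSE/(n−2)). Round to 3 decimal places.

x=4: ŷ = -3 + 2·4 = 5; r = 3 − 5 = -2
x=5: ŷ = -3 + 2·5 = 7; r = 12 − 7 = 5
x=6: ŷ = -3 + 2·6 = 9; r = 6 − 9 = -3
x=7: ŷ = -3 + 2·7 = 11; r = 10 − 11 = -1
x=8: ŷ = -3 + 2·8 = 13; r = 14 − 13 = 1
SSE = 4 + 25 + 9 + 1 + 1 = 40
s = √(40/3) = √13.3333 ≈ 3.651

s = 3.651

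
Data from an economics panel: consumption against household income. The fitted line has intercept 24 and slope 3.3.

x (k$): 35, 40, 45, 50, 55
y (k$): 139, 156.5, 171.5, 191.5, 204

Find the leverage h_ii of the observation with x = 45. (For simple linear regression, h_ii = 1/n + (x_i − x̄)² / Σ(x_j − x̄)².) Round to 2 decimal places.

x̄ = (35 + 40 + 45 + 50 + 55)/5 = 45
Σ(x − x̄)² = 100 + 25 + 0 + 25 + 100 = 250
h = 1/5 + (0)²/250 = 0.2 + 0 = 0.20

h = 0.20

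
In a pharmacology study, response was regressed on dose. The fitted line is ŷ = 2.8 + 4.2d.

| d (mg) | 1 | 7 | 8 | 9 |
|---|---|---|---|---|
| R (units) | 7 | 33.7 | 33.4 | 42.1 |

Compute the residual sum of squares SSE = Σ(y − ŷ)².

SSE = 13.5

d=1: ŷ = 2.8 + 4.2·1 = 7; e = 7 − 7 = 0
d=7: ŷ = 2.8 + 4.2·7 = 32.2; e = 33.7 − 32.2 = 1.5
d=8: ŷ = 2.8 + 4.2·8 = 36.4; e = 33.4 − 36.4 = -3
d=9: ŷ = 2.8 + 4.2·9 = 40.6; e = 42.1 − 40.6 = 1.5
SSE = 0 + 2.25 + 9 + 2.25 = 13.5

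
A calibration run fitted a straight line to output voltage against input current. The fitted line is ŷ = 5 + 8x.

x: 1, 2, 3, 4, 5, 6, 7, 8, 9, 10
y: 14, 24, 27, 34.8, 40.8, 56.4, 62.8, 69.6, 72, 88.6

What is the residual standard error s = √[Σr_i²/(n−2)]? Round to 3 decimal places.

x=1: ŷ = 5 + 8·1 = 13; r = 14 − 13 = 1
x=2: ŷ = 5 + 8·2 = 21; r = 24 − 21 = 3
x=3: ŷ = 5 + 8·3 = 29; r = 27 − 29 = -2
x=4: ŷ = 5 + 8·4 = 37; r = 34.8 − 37 = -2.2
x=5: ŷ = 5 + 8·5 = 45; r = 40.8 − 45 = -4.2
x=6: ŷ = 5 + 8·6 = 53; r = 56.4 − 53 = 3.4
x=7: ŷ = 5 + 8·7 = 61; r = 62.8 − 61 = 1.8
x=8: ŷ = 5 + 8·8 = 69; r = 69.6 − 69 = 0.6
x=9: ŷ = 5 + 8·9 = 77; r = 72 − 77 = -5
x=10: ŷ = 5 + 8·10 = 85; r = 88.6 − 85 = 3.6
SSE = 1 + 9 + 4 + 4.84 + 17.64 + 11.56 + 3.24 + 0.36 + 25 + 12.96 = 89.6
s = √(89.6/8) = √11.2 ≈ 3.347

s = 3.347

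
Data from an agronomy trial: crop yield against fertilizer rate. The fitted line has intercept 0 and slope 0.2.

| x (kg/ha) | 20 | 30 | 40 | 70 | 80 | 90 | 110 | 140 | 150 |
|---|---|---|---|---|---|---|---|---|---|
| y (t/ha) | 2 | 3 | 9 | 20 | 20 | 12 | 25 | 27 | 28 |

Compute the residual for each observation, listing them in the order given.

x=20: ŷ = 0.2·20 = 4; r = 2 − 4 = -2
x=30: ŷ = 0.2·30 = 6; r = 3 − 6 = -3
x=40: ŷ = 0.2·40 = 8; r = 9 − 8 = 1
x=70: ŷ = 0.2·70 = 14; r = 20 − 14 = 6
x=80: ŷ = 0.2·80 = 16; r = 20 − 16 = 4
x=90: ŷ = 0.2·90 = 18; r = 12 − 18 = -6
x=110: ŷ = 0.2·110 = 22; r = 25 − 22 = 3
x=140: ŷ = 0.2·140 = 28; r = 27 − 28 = -1
x=150: ŷ = 0.2·150 = 30; r = 28 − 30 = -2

-2, -3, 1, 6, 4, -6, 3, -1, -2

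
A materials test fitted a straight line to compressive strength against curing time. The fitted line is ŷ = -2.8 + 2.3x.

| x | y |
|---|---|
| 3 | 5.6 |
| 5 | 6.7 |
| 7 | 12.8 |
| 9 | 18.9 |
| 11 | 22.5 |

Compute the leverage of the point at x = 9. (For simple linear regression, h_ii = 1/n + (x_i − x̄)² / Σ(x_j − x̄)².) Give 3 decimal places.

h = 0.300

x̄ = (3 + 5 + 7 + 9 + 11)/5 = 7
Σ(x − x̄)² = 16 + 4 + 0 + 4 + 16 = 40
h = 1/5 + (2)²/40 = 0.2 + 0.1 = 0.300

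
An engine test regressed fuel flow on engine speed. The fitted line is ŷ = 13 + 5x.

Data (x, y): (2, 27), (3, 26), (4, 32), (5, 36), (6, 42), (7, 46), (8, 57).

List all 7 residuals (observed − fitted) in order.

4, -2, -1, -2, -1, -2, 4

x=2: ŷ = 13 + 5·2 = 23; e = 27 − 23 = 4
x=3: ŷ = 13 + 5·3 = 28; e = 26 − 28 = -2
x=4: ŷ = 13 + 5·4 = 33; e = 32 − 33 = -1
x=5: ŷ = 13 + 5·5 = 38; e = 36 − 38 = -2
x=6: ŷ = 13 + 5·6 = 43; e = 42 − 43 = -1
x=7: ŷ = 13 + 5·7 = 48; e = 46 − 48 = -2
x=8: ŷ = 13 + 5·8 = 53; e = 57 − 53 = 4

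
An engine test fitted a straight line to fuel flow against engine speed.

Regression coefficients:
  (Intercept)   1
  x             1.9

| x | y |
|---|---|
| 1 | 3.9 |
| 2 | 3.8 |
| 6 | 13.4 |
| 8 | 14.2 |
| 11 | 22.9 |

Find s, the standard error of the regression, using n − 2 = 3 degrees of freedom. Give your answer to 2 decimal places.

s = 1.63

x=1: ŷ = 1 + 1.9·1 = 2.9; e = 3.9 − 2.9 = 1
x=2: ŷ = 1 + 1.9·2 = 4.8; e = 3.8 − 4.8 = -1
x=6: ŷ = 1 + 1.9·6 = 12.4; e = 13.4 − 12.4 = 1
x=8: ŷ = 1 + 1.9·8 = 16.2; e = 14.2 − 16.2 = -2
x=11: ŷ = 1 + 1.9·11 = 21.9; e = 22.9 − 21.9 = 1
SSE = 1 + 1 + 1 + 4 + 1 = 8
s = √(8/3) = √2.66667 ≈ 1.63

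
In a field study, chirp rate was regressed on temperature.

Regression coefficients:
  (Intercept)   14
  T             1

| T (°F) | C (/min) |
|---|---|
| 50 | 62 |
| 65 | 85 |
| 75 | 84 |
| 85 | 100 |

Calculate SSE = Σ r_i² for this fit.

SSE = 66

T=50: ŷ = 14 + 50 = 64; r = 62 − 64 = -2
T=65: ŷ = 14 + 65 = 79; r = 85 − 79 = 6
T=75: ŷ = 14 + 75 = 89; r = 84 − 89 = -5
T=85: ŷ = 14 + 85 = 99; r = 100 − 99 = 1
SSE = 4 + 36 + 25 + 1 = 66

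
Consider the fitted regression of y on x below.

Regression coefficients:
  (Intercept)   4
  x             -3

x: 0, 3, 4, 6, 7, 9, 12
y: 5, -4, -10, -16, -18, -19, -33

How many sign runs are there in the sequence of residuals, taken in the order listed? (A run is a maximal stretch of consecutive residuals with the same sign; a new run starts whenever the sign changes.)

x=0: ŷ = 4 − 3·0 = 4; e = 5 − 4 = 1
x=3: ŷ = 4 − 3·3 = -5; e = -4 − (-5) = 1
x=4: ŷ = 4 − 3·4 = -8; e = -10 − (-8) = -2
x=6: ŷ = 4 − 3·6 = -14; e = -16 − (-14) = -2
x=7: ŷ = 4 − 3·7 = -17; e = -18 − (-17) = -1
x=9: ŷ = 4 − 3·9 = -23; e = -19 − (-23) = 4
x=12: ŷ = 4 − 3·12 = -32; e = -33 − (-32) = -1
Signs: + + − − − + −
Runs: +×2, −×3, +×1, −×1 → 4

4 runs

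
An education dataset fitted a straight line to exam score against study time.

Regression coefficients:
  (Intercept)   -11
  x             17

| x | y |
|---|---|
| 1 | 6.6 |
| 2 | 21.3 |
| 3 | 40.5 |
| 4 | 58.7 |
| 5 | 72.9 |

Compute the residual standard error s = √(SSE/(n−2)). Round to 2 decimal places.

s = 1.59

x=1: ŷ = -11 + 17·1 = 6; r = 6.6 − 6 = 0.6
x=2: ŷ = -11 + 17·2 = 23; r = 21.3 − 23 = -1.7
x=3: ŷ = -11 + 17·3 = 40; r = 40.5 − 40 = 0.5
x=4: ŷ = -11 + 17·4 = 57; r = 58.7 − 57 = 1.7
x=5: ŷ = -11 + 17·5 = 74; r = 72.9 − 74 = -1.1
SSE = 0.36 + 2.89 + 0.25 + 2.89 + 1.21 = 7.6
s = √(7.6/3) = √2.53333 ≈ 1.59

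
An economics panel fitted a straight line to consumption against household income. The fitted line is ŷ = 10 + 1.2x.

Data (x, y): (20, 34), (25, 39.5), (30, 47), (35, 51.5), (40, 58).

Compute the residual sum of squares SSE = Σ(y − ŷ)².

x=20: ŷ = 10 + 1.2·20 = 34; r = 34 − 34 = 0
x=25: ŷ = 10 + 1.2·25 = 40; r = 39.5 − 40 = -0.5
x=30: ŷ = 10 + 1.2·30 = 46; r = 47 − 46 = 1
x=35: ŷ = 10 + 1.2·35 = 52; r = 51.5 − 52 = -0.5
x=40: ŷ = 10 + 1.2·40 = 58; r = 58 − 58 = 0
SSE = 0 + 0.25 + 1 + 0.25 + 0 = 1.5

SSE = 1.5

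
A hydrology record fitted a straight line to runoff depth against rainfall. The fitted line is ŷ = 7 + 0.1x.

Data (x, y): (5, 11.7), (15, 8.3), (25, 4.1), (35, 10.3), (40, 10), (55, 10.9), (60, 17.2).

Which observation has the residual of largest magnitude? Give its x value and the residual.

x=5: ŷ = 7 + 0.1·5 = 7.5; e = 11.7 − 7.5 = 4.2
x=15: ŷ = 7 + 0.1·15 = 8.5; e = 8.3 − 8.5 = -0.2
x=25: ŷ = 7 + 0.1·25 = 9.5; e = 4.1 − 9.5 = -5.4
x=35: ŷ = 7 + 0.1·35 = 10.5; e = 10.3 − 10.5 = -0.2
x=40: ŷ = 7 + 0.1·40 = 11; e = 10 − 11 = -1
x=55: ŷ = 7 + 0.1·55 = 12.5; e = 10.9 − 12.5 = -1.6
x=60: ŷ = 7 + 0.1·60 = 13; e = 17.2 − 13 = 4.2
Largest |e| is 5.4 at x = 25, residual -5.4.

x = 25, e = -5.4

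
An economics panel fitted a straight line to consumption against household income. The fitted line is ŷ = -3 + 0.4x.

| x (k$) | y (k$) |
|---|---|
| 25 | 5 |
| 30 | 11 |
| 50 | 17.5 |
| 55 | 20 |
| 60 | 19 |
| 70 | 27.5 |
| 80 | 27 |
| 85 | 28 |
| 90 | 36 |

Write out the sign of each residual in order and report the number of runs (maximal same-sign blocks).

6 runs

x=25: ŷ = -3 + 0.4·25 = 7; e = 5 − 7 = -2
x=30: ŷ = -3 + 0.4·30 = 9; e = 11 − 9 = 2
x=50: ŷ = -3 + 0.4·50 = 17; e = 17.5 − 17 = 0.5
x=55: ŷ = -3 + 0.4·55 = 19; e = 20 − 19 = 1
x=60: ŷ = -3 + 0.4·60 = 21; e = 19 − 21 = -2
x=70: ŷ = -3 + 0.4·70 = 25; e = 27.5 − 25 = 2.5
x=80: ŷ = -3 + 0.4·80 = 29; e = 27 − 29 = -2
x=85: ŷ = -3 + 0.4·85 = 31; e = 28 − 31 = -3
x=90: ŷ = -3 + 0.4·90 = 33; e = 36 − 33 = 3
Signs: − + + + − + − − +
Runs: −×1, +×3, −×1, +×1, −×2, +×1 → 6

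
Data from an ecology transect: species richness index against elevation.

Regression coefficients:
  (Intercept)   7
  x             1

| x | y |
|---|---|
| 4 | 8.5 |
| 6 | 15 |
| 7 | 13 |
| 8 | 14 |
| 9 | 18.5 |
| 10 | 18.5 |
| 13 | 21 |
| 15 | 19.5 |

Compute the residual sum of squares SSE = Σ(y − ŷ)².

SSE = 28

x=4: ŷ = 7 + 4 = 11; r = 8.5 − 11 = -2.5
x=6: ŷ = 7 + 6 = 13; r = 15 − 13 = 2
x=7: ŷ = 7 + 7 = 14; r = 13 − 14 = -1
x=8: ŷ = 7 + 8 = 15; r = 14 − 15 = -1
x=9: ŷ = 7 + 9 = 16; r = 18.5 − 16 = 2.5
x=10: ŷ = 7 + 10 = 17; r = 18.5 − 17 = 1.5
x=13: ŷ = 7 + 13 = 20; r = 21 − 20 = 1
x=15: ŷ = 7 + 15 = 22; r = 19.5 − 22 = -2.5
SSE = 6.25 + 4 + 1 + 1 + 6.25 + 2.25 + 1 + 6.25 = 28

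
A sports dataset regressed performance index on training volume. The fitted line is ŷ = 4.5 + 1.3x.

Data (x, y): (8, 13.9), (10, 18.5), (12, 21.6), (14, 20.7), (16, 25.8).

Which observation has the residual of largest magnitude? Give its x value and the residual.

x=8: ŷ = 4.5 + 1.3·8 = 14.9; r = 13.9 − 14.9 = -1
x=10: ŷ = 4.5 + 1.3·10 = 17.5; r = 18.5 − 17.5 = 1
x=12: ŷ = 4.5 + 1.3·12 = 20.1; r = 21.6 − 20.1 = 1.5
x=14: ŷ = 4.5 + 1.3·14 = 22.7; r = 20.7 − 22.7 = -2
x=16: ŷ = 4.5 + 1.3·16 = 25.3; r = 25.8 − 25.3 = 0.5
Largest |r| is 2 at x = 14, residual -2.

x = 14, r = -2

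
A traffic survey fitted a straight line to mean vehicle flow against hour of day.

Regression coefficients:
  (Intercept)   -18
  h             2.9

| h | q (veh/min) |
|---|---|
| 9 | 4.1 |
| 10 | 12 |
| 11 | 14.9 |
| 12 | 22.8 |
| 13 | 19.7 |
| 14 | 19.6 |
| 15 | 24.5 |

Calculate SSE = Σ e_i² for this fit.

SSE = 64

h=9: ŷ = -18 + 2.9·9 = 8.1; e = 4.1 − 8.1 = -4
h=10: ŷ = -18 + 2.9·10 = 11; e = 12 − 11 = 1
h=11: ŷ = -18 + 2.9·11 = 13.9; e = 14.9 − 13.9 = 1
h=12: ŷ = -18 + 2.9·12 = 16.8; e = 22.8 − 16.8 = 6
h=13: ŷ = -18 + 2.9·13 = 19.7; e = 19.7 − 19.7 = 0
h=14: ŷ = -18 + 2.9·14 = 22.6; e = 19.6 − 22.6 = -3
h=15: ŷ = -18 + 2.9·15 = 25.5; e = 24.5 − 25.5 = -1
SSE = 16 + 1 + 1 + 36 + 0 + 9 + 1 = 64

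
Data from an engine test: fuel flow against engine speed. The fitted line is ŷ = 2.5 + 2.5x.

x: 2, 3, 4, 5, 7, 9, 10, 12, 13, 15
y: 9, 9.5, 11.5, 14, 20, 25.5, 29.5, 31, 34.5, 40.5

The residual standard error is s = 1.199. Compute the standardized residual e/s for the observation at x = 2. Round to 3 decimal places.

1.251

ŷ = 2.5 + 2.5·2 = 7.5
e = 9 − 7.5 = 1.5
e/s = 1.5 / 1.199 = 1.251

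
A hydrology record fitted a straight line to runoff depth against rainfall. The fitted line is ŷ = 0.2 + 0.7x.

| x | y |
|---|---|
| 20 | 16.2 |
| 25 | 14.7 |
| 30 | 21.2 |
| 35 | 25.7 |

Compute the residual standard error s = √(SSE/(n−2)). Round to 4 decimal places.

x=20: ŷ = 0.2 + 0.7·20 = 14.2; e = 16.2 − 14.2 = 2
x=25: ŷ = 0.2 + 0.7·25 = 17.7; e = 14.7 − 17.7 = -3
x=30: ŷ = 0.2 + 0.7·30 = 21.2; e = 21.2 − 21.2 = 0
x=35: ŷ = 0.2 + 0.7·35 = 24.7; e = 25.7 − 24.7 = 1
SSE = 4 + 9 + 0 + 1 = 14
s = √(14/2) = √7 ≈ 2.6458

s = 2.6458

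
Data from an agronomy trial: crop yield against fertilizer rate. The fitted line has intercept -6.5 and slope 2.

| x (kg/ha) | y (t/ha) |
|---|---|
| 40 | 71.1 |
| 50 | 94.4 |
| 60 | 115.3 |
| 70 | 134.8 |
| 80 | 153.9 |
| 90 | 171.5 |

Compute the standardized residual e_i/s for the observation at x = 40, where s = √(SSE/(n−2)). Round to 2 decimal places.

x=40: ŷ = -6.5 + 2·40 = 73.5; e = 71.1 − 73.5 = -2.4
x=50: ŷ = -6.5 + 2·50 = 93.5; e = 94.4 − 93.5 = 0.9
x=60: ŷ = -6.5 + 2·60 = 113.5; e = 115.3 − 113.5 = 1.8
x=70: ŷ = -6.5 + 2·70 = 133.5; e = 134.8 − 133.5 = 1.3
x=80: ŷ = -6.5 + 2·80 = 153.5; e = 153.9 − 153.5 = 0.4
x=90: ŷ = -6.5 + 2·90 = 173.5; e = 171.5 − 173.5 = -2
SSE = 5.76 + 0.81 + 3.24 + 1.69 + 0.16 + 4 = 15.66
s = √(15.66/4) = 1.97864
e/s = -2.4 / 1.97864 = -1.21

-1.21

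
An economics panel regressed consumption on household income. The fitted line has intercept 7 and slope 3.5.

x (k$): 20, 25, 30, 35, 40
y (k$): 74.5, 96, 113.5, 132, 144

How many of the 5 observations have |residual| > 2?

3

x=20: ŷ = 7 + 3.5·20 = 77; e = 74.5 − 77 = -2.5
x=25: ŷ = 7 + 3.5·25 = 94.5; e = 96 − 94.5 = 1.5
x=30: ŷ = 7 + 3.5·30 = 112; e = 113.5 − 112 = 1.5
x=35: ŷ = 7 + 3.5·35 = 129.5; e = 132 − 129.5 = 2.5
x=40: ŷ = 7 + 3.5·40 = 147; e = 144 − 147 = -3
|e| > 2: x=20 (|e|=2.5), x=35 (|e|=2.5), x=40 (|e|=3) → 3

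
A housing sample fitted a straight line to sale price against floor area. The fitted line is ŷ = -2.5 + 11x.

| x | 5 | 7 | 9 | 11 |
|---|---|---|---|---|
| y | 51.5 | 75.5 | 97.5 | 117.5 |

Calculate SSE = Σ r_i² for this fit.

SSE = 4

x=5: ŷ = -2.5 + 11·5 = 52.5; r = 51.5 − 52.5 = -1
x=7: ŷ = -2.5 + 11·7 = 74.5; r = 75.5 − 74.5 = 1
x=9: ŷ = -2.5 + 11·9 = 96.5; r = 97.5 − 96.5 = 1
x=11: ŷ = -2.5 + 11·11 = 118.5; r = 117.5 − 118.5 = -1
SSE = 1 + 1 + 1 + 1 = 4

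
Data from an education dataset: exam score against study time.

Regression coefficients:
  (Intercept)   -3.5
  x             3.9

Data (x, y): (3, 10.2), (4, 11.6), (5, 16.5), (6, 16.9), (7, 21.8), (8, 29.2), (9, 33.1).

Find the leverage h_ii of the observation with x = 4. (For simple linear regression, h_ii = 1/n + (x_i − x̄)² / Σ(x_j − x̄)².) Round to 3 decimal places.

x̄ = (3 + 4 + 5 + 6 + 7 + 8 + 9)/7 = 6
Σ(x − x̄)² = 9 + 4 + 1 + 0 + 1 + 4 + 9 = 28
h = 1/7 + (-2)²/28 = 0.142857 + 0.142857 = 0.286

h = 0.286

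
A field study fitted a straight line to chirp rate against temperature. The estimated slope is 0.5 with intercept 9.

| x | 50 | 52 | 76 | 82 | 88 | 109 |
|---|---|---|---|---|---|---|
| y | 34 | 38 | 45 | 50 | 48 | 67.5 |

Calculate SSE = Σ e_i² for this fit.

x=50: ŷ = 9 + 0.5·50 = 34; e = 34 − 34 = 0
x=52: ŷ = 9 + 0.5·52 = 35; e = 38 − 35 = 3
x=76: ŷ = 9 + 0.5·76 = 47; e = 45 − 47 = -2
x=82: ŷ = 9 + 0.5·82 = 50; e = 50 − 50 = 0
x=88: ŷ = 9 + 0.5·88 = 53; e = 48 − 53 = -5
x=109: ŷ = 9 + 0.5·109 = 63.5; e = 67.5 − 63.5 = 4
SSE = 0 + 9 + 4 + 0 + 25 + 16 = 54

SSE = 54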